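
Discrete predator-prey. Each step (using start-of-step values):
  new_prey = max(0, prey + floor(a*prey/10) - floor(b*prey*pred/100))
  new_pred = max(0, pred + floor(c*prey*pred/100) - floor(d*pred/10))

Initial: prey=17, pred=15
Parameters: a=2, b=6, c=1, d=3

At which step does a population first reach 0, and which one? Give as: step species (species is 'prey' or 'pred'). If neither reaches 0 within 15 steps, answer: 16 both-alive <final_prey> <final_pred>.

Answer: 16 both-alive 2 3

Derivation:
Step 1: prey: 17+3-15=5; pred: 15+2-4=13
Step 2: prey: 5+1-3=3; pred: 13+0-3=10
Step 3: prey: 3+0-1=2; pred: 10+0-3=7
Step 4: prey: 2+0-0=2; pred: 7+0-2=5
Step 5: prey: 2+0-0=2; pred: 5+0-1=4
Step 6: prey: 2+0-0=2; pred: 4+0-1=3
Step 7: prey: 2+0-0=2; pred: 3+0-0=3
Steps 8-15: state stable at prey=2, pred=3 (no change)
No extinction within 15 steps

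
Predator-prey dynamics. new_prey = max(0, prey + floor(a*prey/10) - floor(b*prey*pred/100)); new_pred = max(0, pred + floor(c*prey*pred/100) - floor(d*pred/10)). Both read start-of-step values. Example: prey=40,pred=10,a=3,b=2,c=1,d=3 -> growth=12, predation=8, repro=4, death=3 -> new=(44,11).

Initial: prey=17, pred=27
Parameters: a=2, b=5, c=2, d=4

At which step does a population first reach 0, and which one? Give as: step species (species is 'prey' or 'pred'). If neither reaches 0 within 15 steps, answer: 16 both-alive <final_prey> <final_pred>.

Answer: 1 prey

Derivation:
Step 1: prey: 17+3-22=0; pred: 27+9-10=26
First extinction: prey at step 1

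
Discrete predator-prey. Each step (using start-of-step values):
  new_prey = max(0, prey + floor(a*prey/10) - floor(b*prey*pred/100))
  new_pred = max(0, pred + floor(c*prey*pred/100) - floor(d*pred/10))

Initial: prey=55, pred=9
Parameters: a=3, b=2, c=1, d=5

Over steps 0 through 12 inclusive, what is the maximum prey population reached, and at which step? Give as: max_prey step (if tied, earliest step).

Answer: 84 5

Derivation:
Step 1: prey: 55+16-9=62; pred: 9+4-4=9
Step 2: prey: 62+18-11=69; pred: 9+5-4=10
Step 3: prey: 69+20-13=76; pred: 10+6-5=11
Step 4: prey: 76+22-16=82; pred: 11+8-5=14
Step 5: prey: 82+24-22=84; pred: 14+11-7=18
Step 6: prey: 84+25-30=79; pred: 18+15-9=24
Step 7: prey: 79+23-37=65; pred: 24+18-12=30
Step 8: prey: 65+19-39=45; pred: 30+19-15=34
Step 9: prey: 45+13-30=28; pred: 34+15-17=32
Step 10: prey: 28+8-17=19; pred: 32+8-16=24
Step 11: prey: 19+5-9=15; pred: 24+4-12=16
Step 12: prey: 15+4-4=15; pred: 16+2-8=10
Max prey = 84 at step 5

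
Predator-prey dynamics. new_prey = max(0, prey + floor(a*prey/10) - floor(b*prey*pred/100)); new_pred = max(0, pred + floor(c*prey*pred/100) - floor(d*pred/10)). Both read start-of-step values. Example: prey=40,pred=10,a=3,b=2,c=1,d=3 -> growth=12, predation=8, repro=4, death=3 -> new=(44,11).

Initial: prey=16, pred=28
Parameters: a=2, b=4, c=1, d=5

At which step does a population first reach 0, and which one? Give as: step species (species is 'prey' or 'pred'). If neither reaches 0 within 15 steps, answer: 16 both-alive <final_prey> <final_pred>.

Answer: 16 both-alive 1 1

Derivation:
Step 1: prey: 16+3-17=2; pred: 28+4-14=18
Step 2: prey: 2+0-1=1; pred: 18+0-9=9
Step 3: prey: 1+0-0=1; pred: 9+0-4=5
Step 4: prey: 1+0-0=1; pred: 5+0-2=3
Step 5: prey: 1+0-0=1; pred: 3+0-1=2
Step 6: prey: 1+0-0=1; pred: 2+0-1=1
Step 7: prey: 1+0-0=1; pred: 1+0-0=1
Steps 8-15: state stable at prey=1, pred=1 (no change)
No extinction within 15 steps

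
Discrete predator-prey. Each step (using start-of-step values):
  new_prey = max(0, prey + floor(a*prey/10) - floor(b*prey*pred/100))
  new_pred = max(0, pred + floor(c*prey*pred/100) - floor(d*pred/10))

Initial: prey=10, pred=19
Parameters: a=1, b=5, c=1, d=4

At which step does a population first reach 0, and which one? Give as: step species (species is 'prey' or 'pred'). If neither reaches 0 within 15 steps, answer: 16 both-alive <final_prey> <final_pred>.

Answer: 16 both-alive 1 2

Derivation:
Step 1: prey: 10+1-9=2; pred: 19+1-7=13
Step 2: prey: 2+0-1=1; pred: 13+0-5=8
Step 3: prey: 1+0-0=1; pred: 8+0-3=5
Step 4: prey: 1+0-0=1; pred: 5+0-2=3
Step 5: prey: 1+0-0=1; pred: 3+0-1=2
Step 6: prey: 1+0-0=1; pred: 2+0-0=2
Steps 7-15: state stable at prey=1, pred=2 (no change)
No extinction within 15 steps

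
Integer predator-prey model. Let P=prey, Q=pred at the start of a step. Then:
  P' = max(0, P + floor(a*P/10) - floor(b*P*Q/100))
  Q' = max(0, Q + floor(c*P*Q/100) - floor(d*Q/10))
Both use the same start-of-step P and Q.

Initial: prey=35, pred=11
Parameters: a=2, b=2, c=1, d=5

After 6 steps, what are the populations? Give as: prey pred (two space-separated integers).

Step 1: prey: 35+7-7=35; pred: 11+3-5=9
Step 2: prey: 35+7-6=36; pred: 9+3-4=8
Step 3: prey: 36+7-5=38; pred: 8+2-4=6
Step 4: prey: 38+7-4=41; pred: 6+2-3=5
Step 5: prey: 41+8-4=45; pred: 5+2-2=5
Step 6: prey: 45+9-4=50; pred: 5+2-2=5

Answer: 50 5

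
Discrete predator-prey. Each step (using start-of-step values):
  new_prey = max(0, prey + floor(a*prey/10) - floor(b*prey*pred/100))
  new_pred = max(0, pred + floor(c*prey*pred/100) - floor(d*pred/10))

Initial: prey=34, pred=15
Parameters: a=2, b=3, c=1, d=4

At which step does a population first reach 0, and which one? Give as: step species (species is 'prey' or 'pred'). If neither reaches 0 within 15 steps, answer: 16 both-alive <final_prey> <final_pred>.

Answer: 16 both-alive 53 2

Derivation:
Step 1: prey: 34+6-15=25; pred: 15+5-6=14
Step 2: prey: 25+5-10=20; pred: 14+3-5=12
Step 3: prey: 20+4-7=17; pred: 12+2-4=10
Step 4: prey: 17+3-5=15; pred: 10+1-4=7
Step 5: prey: 15+3-3=15; pred: 7+1-2=6
Step 6: prey: 15+3-2=16; pred: 6+0-2=4
Step 7: prey: 16+3-1=18; pred: 4+0-1=3
Step 8: prey: 18+3-1=20; pred: 3+0-1=2
Step 9: prey: 20+4-1=23; pred: 2+0-0=2
Step 10: prey: 23+4-1=26; pred: 2+0-0=2
Step 11: prey: 26+5-1=30; pred: 2+0-0=2
Step 12: prey: 30+6-1=35; pred: 2+0-0=2
Step 13: prey: 35+7-2=40; pred: 2+0-0=2
Step 14: prey: 40+8-2=46; pred: 2+0-0=2
Step 15: prey: 46+9-2=53; pred: 2+0-0=2
No extinction within 15 steps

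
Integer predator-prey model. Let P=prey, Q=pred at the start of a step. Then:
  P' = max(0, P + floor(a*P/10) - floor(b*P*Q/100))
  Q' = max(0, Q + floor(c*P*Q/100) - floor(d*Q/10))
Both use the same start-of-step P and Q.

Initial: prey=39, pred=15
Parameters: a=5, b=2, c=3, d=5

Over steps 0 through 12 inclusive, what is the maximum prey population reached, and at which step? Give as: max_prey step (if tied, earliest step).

Step 1: prey: 39+19-11=47; pred: 15+17-7=25
Step 2: prey: 47+23-23=47; pred: 25+35-12=48
Step 3: prey: 47+23-45=25; pred: 48+67-24=91
Step 4: prey: 25+12-45=0; pred: 91+68-45=114
Step 5: prey: 0+0-0=0; pred: 114+0-57=57
Step 6: prey: 0+0-0=0; pred: 57+0-28=29
Step 7: prey: 0+0-0=0; pred: 29+0-14=15
Step 8: prey: 0+0-0=0; pred: 15+0-7=8
Step 9: prey: 0+0-0=0; pred: 8+0-4=4
Step 10: prey: 0+0-0=0; pred: 4+0-2=2
Step 11: prey: 0+0-0=0; pred: 2+0-1=1
Step 12: prey: 0+0-0=0; pred: 1+0-0=1
Max prey = 47 at step 1

Answer: 47 1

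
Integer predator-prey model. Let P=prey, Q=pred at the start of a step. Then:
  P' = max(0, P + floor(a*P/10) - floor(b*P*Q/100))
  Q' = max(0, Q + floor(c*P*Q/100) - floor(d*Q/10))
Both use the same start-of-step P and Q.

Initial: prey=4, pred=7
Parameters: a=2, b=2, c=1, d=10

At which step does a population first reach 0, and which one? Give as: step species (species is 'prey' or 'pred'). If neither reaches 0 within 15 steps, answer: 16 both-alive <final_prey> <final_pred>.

Answer: 1 pred

Derivation:
Step 1: prey: 4+0-0=4; pred: 7+0-7=0
First extinction: pred at step 1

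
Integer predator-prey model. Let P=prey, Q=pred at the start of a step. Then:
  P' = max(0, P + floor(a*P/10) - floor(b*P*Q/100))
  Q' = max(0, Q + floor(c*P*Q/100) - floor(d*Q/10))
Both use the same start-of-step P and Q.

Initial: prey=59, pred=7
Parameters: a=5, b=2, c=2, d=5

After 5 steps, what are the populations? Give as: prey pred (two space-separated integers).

Answer: 0 156

Derivation:
Step 1: prey: 59+29-8=80; pred: 7+8-3=12
Step 2: prey: 80+40-19=101; pred: 12+19-6=25
Step 3: prey: 101+50-50=101; pred: 25+50-12=63
Step 4: prey: 101+50-127=24; pred: 63+127-31=159
Step 5: prey: 24+12-76=0; pred: 159+76-79=156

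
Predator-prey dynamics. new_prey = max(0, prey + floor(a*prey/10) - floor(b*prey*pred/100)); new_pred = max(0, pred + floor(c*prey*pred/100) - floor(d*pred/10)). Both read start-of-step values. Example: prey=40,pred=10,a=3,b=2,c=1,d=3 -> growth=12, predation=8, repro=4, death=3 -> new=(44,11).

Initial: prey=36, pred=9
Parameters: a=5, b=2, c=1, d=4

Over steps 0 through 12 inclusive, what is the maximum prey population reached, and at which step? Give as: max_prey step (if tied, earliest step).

Answer: 121 5

Derivation:
Step 1: prey: 36+18-6=48; pred: 9+3-3=9
Step 2: prey: 48+24-8=64; pred: 9+4-3=10
Step 3: prey: 64+32-12=84; pred: 10+6-4=12
Step 4: prey: 84+42-20=106; pred: 12+10-4=18
Step 5: prey: 106+53-38=121; pred: 18+19-7=30
Step 6: prey: 121+60-72=109; pred: 30+36-12=54
Step 7: prey: 109+54-117=46; pred: 54+58-21=91
Step 8: prey: 46+23-83=0; pred: 91+41-36=96
Step 9: prey: 0+0-0=0; pred: 96+0-38=58
Step 10: prey: 0+0-0=0; pred: 58+0-23=35
Step 11: prey: 0+0-0=0; pred: 35+0-14=21
Step 12: prey: 0+0-0=0; pred: 21+0-8=13
Max prey = 121 at step 5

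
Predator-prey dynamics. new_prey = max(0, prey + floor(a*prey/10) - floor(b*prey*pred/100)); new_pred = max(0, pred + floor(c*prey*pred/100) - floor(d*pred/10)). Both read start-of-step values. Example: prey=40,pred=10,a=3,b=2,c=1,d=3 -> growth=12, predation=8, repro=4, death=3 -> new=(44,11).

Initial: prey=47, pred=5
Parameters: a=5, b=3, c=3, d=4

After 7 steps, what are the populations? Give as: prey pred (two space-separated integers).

Step 1: prey: 47+23-7=63; pred: 5+7-2=10
Step 2: prey: 63+31-18=76; pred: 10+18-4=24
Step 3: prey: 76+38-54=60; pred: 24+54-9=69
Step 4: prey: 60+30-124=0; pred: 69+124-27=166
Step 5: prey: 0+0-0=0; pred: 166+0-66=100
Step 6: prey: 0+0-0=0; pred: 100+0-40=60
Step 7: prey: 0+0-0=0; pred: 60+0-24=36

Answer: 0 36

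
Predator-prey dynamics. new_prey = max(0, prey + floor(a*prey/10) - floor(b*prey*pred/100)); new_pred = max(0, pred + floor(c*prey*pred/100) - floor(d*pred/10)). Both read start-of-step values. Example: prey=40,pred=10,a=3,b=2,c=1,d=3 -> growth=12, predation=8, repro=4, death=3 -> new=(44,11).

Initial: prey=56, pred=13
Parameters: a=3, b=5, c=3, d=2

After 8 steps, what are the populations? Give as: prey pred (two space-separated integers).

Step 1: prey: 56+16-36=36; pred: 13+21-2=32
Step 2: prey: 36+10-57=0; pred: 32+34-6=60
Step 3: prey: 0+0-0=0; pred: 60+0-12=48
Step 4: prey: 0+0-0=0; pred: 48+0-9=39
Step 5: prey: 0+0-0=0; pred: 39+0-7=32
Step 6: prey: 0+0-0=0; pred: 32+0-6=26
Step 7: prey: 0+0-0=0; pred: 26+0-5=21
Step 8: prey: 0+0-0=0; pred: 21+0-4=17

Answer: 0 17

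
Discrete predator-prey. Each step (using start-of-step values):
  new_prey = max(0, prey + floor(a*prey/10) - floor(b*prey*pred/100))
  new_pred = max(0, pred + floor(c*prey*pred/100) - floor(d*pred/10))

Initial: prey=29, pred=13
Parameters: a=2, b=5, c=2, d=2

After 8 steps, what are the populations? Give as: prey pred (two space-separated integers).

Answer: 1 7

Derivation:
Step 1: prey: 29+5-18=16; pred: 13+7-2=18
Step 2: prey: 16+3-14=5; pred: 18+5-3=20
Step 3: prey: 5+1-5=1; pred: 20+2-4=18
Step 4: prey: 1+0-0=1; pred: 18+0-3=15
Step 5: prey: 1+0-0=1; pred: 15+0-3=12
Step 6: prey: 1+0-0=1; pred: 12+0-2=10
Step 7: prey: 1+0-0=1; pred: 10+0-2=8
Step 8: prey: 1+0-0=1; pred: 8+0-1=7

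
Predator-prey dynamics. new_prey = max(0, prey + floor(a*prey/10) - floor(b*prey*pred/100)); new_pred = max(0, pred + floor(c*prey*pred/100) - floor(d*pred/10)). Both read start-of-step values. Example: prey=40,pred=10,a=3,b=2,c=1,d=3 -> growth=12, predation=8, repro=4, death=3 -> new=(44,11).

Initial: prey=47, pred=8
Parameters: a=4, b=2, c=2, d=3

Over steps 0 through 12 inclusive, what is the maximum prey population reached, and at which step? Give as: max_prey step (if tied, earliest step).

Step 1: prey: 47+18-7=58; pred: 8+7-2=13
Step 2: prey: 58+23-15=66; pred: 13+15-3=25
Step 3: prey: 66+26-33=59; pred: 25+33-7=51
Step 4: prey: 59+23-60=22; pred: 51+60-15=96
Step 5: prey: 22+8-42=0; pred: 96+42-28=110
Step 6: prey: 0+0-0=0; pred: 110+0-33=77
Step 7: prey: 0+0-0=0; pred: 77+0-23=54
Step 8: prey: 0+0-0=0; pred: 54+0-16=38
Step 9: prey: 0+0-0=0; pred: 38+0-11=27
Step 10: prey: 0+0-0=0; pred: 27+0-8=19
Step 11: prey: 0+0-0=0; pred: 19+0-5=14
Step 12: prey: 0+0-0=0; pred: 14+0-4=10
Max prey = 66 at step 2

Answer: 66 2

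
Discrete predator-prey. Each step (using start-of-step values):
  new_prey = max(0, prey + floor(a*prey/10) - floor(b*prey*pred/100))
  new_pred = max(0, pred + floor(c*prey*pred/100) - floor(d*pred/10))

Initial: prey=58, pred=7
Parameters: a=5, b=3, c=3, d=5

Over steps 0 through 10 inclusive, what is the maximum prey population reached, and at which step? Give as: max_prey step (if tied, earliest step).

Answer: 76 2

Derivation:
Step 1: prey: 58+29-12=75; pred: 7+12-3=16
Step 2: prey: 75+37-36=76; pred: 16+36-8=44
Step 3: prey: 76+38-100=14; pred: 44+100-22=122
Step 4: prey: 14+7-51=0; pred: 122+51-61=112
Step 5: prey: 0+0-0=0; pred: 112+0-56=56
Step 6: prey: 0+0-0=0; pred: 56+0-28=28
Step 7: prey: 0+0-0=0; pred: 28+0-14=14
Step 8: prey: 0+0-0=0; pred: 14+0-7=7
Step 9: prey: 0+0-0=0; pred: 7+0-3=4
Step 10: prey: 0+0-0=0; pred: 4+0-2=2
Max prey = 76 at step 2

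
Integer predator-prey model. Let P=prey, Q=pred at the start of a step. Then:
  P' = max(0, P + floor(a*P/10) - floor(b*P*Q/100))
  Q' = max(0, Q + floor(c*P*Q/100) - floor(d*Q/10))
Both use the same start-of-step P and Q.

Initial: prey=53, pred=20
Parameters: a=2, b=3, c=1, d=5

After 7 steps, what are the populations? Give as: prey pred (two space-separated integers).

Answer: 14 1

Derivation:
Step 1: prey: 53+10-31=32; pred: 20+10-10=20
Step 2: prey: 32+6-19=19; pred: 20+6-10=16
Step 3: prey: 19+3-9=13; pred: 16+3-8=11
Step 4: prey: 13+2-4=11; pred: 11+1-5=7
Step 5: prey: 11+2-2=11; pred: 7+0-3=4
Step 6: prey: 11+2-1=12; pred: 4+0-2=2
Step 7: prey: 12+2-0=14; pred: 2+0-1=1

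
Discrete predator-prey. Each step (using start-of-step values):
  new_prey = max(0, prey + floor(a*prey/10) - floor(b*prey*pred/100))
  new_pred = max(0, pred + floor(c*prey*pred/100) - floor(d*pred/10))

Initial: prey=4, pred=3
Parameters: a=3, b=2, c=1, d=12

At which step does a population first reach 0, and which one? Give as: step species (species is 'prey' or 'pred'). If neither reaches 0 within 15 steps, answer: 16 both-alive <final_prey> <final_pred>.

Step 1: prey: 4+1-0=5; pred: 3+0-3=0
First extinction: pred at step 1

Answer: 1 pred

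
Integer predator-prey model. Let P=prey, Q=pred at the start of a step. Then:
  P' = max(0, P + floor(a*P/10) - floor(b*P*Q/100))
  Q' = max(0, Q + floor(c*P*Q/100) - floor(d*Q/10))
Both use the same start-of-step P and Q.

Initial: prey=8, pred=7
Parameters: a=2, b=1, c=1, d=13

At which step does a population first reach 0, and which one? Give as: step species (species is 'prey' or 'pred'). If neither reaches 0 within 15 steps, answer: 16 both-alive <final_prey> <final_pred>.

Answer: 1 pred

Derivation:
Step 1: prey: 8+1-0=9; pred: 7+0-9=0
First extinction: pred at step 1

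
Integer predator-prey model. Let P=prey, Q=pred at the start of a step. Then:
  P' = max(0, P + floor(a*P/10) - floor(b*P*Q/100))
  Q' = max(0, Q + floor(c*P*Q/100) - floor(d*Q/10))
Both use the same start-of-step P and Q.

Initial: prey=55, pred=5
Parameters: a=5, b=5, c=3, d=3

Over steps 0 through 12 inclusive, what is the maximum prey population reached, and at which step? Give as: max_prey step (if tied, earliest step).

Step 1: prey: 55+27-13=69; pred: 5+8-1=12
Step 2: prey: 69+34-41=62; pred: 12+24-3=33
Step 3: prey: 62+31-102=0; pred: 33+61-9=85
Step 4: prey: 0+0-0=0; pred: 85+0-25=60
Step 5: prey: 0+0-0=0; pred: 60+0-18=42
Step 6: prey: 0+0-0=0; pred: 42+0-12=30
Step 7: prey: 0+0-0=0; pred: 30+0-9=21
Step 8: prey: 0+0-0=0; pred: 21+0-6=15
Step 9: prey: 0+0-0=0; pred: 15+0-4=11
Step 10: prey: 0+0-0=0; pred: 11+0-3=8
Step 11: prey: 0+0-0=0; pred: 8+0-2=6
Step 12: prey: 0+0-0=0; pred: 6+0-1=5
Max prey = 69 at step 1

Answer: 69 1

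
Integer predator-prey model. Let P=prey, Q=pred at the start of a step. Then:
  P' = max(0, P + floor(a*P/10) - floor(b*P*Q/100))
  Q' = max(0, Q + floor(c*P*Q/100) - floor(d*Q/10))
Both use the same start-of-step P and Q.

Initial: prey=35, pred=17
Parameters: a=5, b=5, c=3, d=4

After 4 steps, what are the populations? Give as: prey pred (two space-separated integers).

Step 1: prey: 35+17-29=23; pred: 17+17-6=28
Step 2: prey: 23+11-32=2; pred: 28+19-11=36
Step 3: prey: 2+1-3=0; pred: 36+2-14=24
Step 4: prey: 0+0-0=0; pred: 24+0-9=15

Answer: 0 15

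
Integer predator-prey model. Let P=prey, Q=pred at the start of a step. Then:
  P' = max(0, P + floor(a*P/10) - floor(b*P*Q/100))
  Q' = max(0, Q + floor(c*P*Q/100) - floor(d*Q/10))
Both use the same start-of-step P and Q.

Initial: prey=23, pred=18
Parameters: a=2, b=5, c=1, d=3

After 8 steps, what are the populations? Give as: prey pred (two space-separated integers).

Step 1: prey: 23+4-20=7; pred: 18+4-5=17
Step 2: prey: 7+1-5=3; pred: 17+1-5=13
Step 3: prey: 3+0-1=2; pred: 13+0-3=10
Step 4: prey: 2+0-1=1; pred: 10+0-3=7
Step 5: prey: 1+0-0=1; pred: 7+0-2=5
Step 6: prey: 1+0-0=1; pred: 5+0-1=4
Step 7: prey: 1+0-0=1; pred: 4+0-1=3
Step 8: prey: 1+0-0=1; pred: 3+0-0=3

Answer: 1 3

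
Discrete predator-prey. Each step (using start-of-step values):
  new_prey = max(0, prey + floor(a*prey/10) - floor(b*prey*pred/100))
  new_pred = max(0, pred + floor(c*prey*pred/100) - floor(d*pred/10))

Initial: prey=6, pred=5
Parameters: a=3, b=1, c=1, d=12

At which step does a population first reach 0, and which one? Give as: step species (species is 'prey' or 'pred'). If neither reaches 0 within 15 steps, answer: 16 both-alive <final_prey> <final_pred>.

Answer: 1 pred

Derivation:
Step 1: prey: 6+1-0=7; pred: 5+0-6=0
First extinction: pred at step 1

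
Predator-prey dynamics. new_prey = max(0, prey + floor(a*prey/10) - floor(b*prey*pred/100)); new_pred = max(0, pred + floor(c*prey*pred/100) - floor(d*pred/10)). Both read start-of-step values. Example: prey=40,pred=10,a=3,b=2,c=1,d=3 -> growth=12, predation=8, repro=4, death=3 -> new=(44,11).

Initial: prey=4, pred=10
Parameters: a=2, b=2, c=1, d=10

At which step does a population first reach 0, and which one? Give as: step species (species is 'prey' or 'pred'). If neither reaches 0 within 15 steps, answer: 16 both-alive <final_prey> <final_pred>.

Step 1: prey: 4+0-0=4; pred: 10+0-10=0
First extinction: pred at step 1

Answer: 1 pred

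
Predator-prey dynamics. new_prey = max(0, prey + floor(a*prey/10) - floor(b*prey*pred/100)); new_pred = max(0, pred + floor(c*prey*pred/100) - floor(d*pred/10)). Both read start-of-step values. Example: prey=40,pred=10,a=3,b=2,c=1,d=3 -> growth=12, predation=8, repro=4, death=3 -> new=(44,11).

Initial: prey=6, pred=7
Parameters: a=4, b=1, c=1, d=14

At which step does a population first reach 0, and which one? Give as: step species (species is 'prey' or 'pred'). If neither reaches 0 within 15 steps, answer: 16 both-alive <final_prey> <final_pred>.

Answer: 1 pred

Derivation:
Step 1: prey: 6+2-0=8; pred: 7+0-9=0
First extinction: pred at step 1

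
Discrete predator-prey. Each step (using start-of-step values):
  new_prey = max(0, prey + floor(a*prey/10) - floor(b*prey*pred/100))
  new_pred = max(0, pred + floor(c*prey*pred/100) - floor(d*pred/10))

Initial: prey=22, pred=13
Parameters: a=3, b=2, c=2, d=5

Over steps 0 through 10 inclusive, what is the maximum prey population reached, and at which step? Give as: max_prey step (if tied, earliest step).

Step 1: prey: 22+6-5=23; pred: 13+5-6=12
Step 2: prey: 23+6-5=24; pred: 12+5-6=11
Step 3: prey: 24+7-5=26; pred: 11+5-5=11
Step 4: prey: 26+7-5=28; pred: 11+5-5=11
Step 5: prey: 28+8-6=30; pred: 11+6-5=12
Step 6: prey: 30+9-7=32; pred: 12+7-6=13
Step 7: prey: 32+9-8=33; pred: 13+8-6=15
Step 8: prey: 33+9-9=33; pred: 15+9-7=17
Step 9: prey: 33+9-11=31; pred: 17+11-8=20
Step 10: prey: 31+9-12=28; pred: 20+12-10=22
Max prey = 33 at step 7

Answer: 33 7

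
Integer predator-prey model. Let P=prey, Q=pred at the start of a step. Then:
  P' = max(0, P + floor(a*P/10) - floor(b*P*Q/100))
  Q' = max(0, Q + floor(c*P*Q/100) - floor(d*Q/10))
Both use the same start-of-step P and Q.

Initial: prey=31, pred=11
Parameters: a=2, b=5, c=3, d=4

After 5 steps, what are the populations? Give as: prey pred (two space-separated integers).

Step 1: prey: 31+6-17=20; pred: 11+10-4=17
Step 2: prey: 20+4-17=7; pred: 17+10-6=21
Step 3: prey: 7+1-7=1; pred: 21+4-8=17
Step 4: prey: 1+0-0=1; pred: 17+0-6=11
Step 5: prey: 1+0-0=1; pred: 11+0-4=7

Answer: 1 7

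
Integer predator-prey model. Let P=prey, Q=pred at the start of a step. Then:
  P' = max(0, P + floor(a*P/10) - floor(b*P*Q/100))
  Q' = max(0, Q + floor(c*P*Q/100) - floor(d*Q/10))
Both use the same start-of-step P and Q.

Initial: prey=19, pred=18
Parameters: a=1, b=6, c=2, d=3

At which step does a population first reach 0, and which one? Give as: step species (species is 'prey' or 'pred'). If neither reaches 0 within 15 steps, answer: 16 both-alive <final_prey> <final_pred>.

Answer: 1 prey

Derivation:
Step 1: prey: 19+1-20=0; pred: 18+6-5=19
First extinction: prey at step 1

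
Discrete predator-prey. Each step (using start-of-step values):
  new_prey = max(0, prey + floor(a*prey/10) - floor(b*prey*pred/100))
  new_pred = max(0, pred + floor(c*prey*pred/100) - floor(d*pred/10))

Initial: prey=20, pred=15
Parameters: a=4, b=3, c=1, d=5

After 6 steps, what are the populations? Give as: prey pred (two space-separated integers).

Answer: 51 3

Derivation:
Step 1: prey: 20+8-9=19; pred: 15+3-7=11
Step 2: prey: 19+7-6=20; pred: 11+2-5=8
Step 3: prey: 20+8-4=24; pred: 8+1-4=5
Step 4: prey: 24+9-3=30; pred: 5+1-2=4
Step 5: prey: 30+12-3=39; pred: 4+1-2=3
Step 6: prey: 39+15-3=51; pred: 3+1-1=3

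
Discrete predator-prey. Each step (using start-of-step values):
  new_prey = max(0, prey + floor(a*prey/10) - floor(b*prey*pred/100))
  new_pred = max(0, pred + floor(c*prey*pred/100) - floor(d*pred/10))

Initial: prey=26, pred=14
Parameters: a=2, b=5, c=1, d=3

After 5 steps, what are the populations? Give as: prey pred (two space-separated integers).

Step 1: prey: 26+5-18=13; pred: 14+3-4=13
Step 2: prey: 13+2-8=7; pred: 13+1-3=11
Step 3: prey: 7+1-3=5; pred: 11+0-3=8
Step 4: prey: 5+1-2=4; pred: 8+0-2=6
Step 5: prey: 4+0-1=3; pred: 6+0-1=5

Answer: 3 5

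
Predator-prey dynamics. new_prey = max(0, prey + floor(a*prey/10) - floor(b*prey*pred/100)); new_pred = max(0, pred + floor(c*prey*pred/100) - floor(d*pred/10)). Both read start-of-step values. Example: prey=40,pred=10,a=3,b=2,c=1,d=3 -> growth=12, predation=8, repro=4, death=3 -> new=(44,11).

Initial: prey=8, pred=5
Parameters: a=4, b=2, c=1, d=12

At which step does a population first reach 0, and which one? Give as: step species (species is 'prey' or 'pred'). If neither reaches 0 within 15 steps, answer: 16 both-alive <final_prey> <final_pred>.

Answer: 1 pred

Derivation:
Step 1: prey: 8+3-0=11; pred: 5+0-6=0
First extinction: pred at step 1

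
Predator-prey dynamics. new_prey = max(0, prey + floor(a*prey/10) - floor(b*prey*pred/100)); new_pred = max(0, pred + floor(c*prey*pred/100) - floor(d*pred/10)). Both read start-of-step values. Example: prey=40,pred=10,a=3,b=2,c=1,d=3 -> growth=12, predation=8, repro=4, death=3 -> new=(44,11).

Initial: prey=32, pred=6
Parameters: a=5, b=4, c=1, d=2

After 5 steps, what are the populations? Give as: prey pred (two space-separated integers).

Answer: 72 20

Derivation:
Step 1: prey: 32+16-7=41; pred: 6+1-1=6
Step 2: prey: 41+20-9=52; pred: 6+2-1=7
Step 3: prey: 52+26-14=64; pred: 7+3-1=9
Step 4: prey: 64+32-23=73; pred: 9+5-1=13
Step 5: prey: 73+36-37=72; pred: 13+9-2=20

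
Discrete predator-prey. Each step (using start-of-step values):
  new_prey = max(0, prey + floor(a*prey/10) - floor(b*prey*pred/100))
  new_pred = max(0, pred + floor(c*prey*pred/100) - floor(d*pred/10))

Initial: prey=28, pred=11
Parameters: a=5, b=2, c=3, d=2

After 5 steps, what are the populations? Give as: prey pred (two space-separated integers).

Answer: 0 115

Derivation:
Step 1: prey: 28+14-6=36; pred: 11+9-2=18
Step 2: prey: 36+18-12=42; pred: 18+19-3=34
Step 3: prey: 42+21-28=35; pred: 34+42-6=70
Step 4: prey: 35+17-49=3; pred: 70+73-14=129
Step 5: prey: 3+1-7=0; pred: 129+11-25=115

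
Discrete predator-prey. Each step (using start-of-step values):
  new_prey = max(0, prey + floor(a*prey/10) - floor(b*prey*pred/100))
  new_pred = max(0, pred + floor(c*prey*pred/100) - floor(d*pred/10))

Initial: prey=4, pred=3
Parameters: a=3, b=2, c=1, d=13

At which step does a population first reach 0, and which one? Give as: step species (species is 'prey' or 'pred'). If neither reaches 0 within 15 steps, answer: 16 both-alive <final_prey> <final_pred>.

Step 1: prey: 4+1-0=5; pred: 3+0-3=0
First extinction: pred at step 1

Answer: 1 pred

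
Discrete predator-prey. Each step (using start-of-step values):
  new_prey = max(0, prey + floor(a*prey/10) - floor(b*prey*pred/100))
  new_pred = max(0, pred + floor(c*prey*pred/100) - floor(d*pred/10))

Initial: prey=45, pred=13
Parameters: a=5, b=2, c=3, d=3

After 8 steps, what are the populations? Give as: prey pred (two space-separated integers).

Answer: 0 38

Derivation:
Step 1: prey: 45+22-11=56; pred: 13+17-3=27
Step 2: prey: 56+28-30=54; pred: 27+45-8=64
Step 3: prey: 54+27-69=12; pred: 64+103-19=148
Step 4: prey: 12+6-35=0; pred: 148+53-44=157
Step 5: prey: 0+0-0=0; pred: 157+0-47=110
Step 6: prey: 0+0-0=0; pred: 110+0-33=77
Step 7: prey: 0+0-0=0; pred: 77+0-23=54
Step 8: prey: 0+0-0=0; pred: 54+0-16=38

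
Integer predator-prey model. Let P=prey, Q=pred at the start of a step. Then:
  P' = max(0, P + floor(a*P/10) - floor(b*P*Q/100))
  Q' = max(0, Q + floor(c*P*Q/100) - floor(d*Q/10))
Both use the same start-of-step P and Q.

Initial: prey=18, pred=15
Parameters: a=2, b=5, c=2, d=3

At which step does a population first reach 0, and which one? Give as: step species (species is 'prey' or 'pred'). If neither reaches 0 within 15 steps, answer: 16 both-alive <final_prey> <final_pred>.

Answer: 16 both-alive 1 3

Derivation:
Step 1: prey: 18+3-13=8; pred: 15+5-4=16
Step 2: prey: 8+1-6=3; pred: 16+2-4=14
Step 3: prey: 3+0-2=1; pred: 14+0-4=10
Step 4: prey: 1+0-0=1; pred: 10+0-3=7
Step 5: prey: 1+0-0=1; pred: 7+0-2=5
Step 6: prey: 1+0-0=1; pred: 5+0-1=4
Step 7: prey: 1+0-0=1; pred: 4+0-1=3
Step 8: prey: 1+0-0=1; pred: 3+0-0=3
Steps 9-15: state stable at prey=1, pred=3 (no change)
No extinction within 15 steps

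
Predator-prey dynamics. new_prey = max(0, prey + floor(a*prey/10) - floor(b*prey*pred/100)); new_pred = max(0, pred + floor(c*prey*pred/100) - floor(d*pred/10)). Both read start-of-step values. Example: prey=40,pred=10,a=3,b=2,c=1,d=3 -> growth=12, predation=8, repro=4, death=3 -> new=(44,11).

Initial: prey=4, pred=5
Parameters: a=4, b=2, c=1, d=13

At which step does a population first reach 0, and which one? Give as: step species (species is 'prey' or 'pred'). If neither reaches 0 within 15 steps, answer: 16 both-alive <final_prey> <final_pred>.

Step 1: prey: 4+1-0=5; pred: 5+0-6=0
First extinction: pred at step 1

Answer: 1 pred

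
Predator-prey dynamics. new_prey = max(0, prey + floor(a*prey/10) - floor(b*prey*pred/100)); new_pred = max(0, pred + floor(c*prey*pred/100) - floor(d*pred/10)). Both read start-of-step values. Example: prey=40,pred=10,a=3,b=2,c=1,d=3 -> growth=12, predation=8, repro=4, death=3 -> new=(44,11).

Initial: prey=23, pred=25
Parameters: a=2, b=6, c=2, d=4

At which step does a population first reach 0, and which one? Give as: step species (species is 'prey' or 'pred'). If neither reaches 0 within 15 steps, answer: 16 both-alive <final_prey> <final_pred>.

Step 1: prey: 23+4-34=0; pred: 25+11-10=26
First extinction: prey at step 1

Answer: 1 prey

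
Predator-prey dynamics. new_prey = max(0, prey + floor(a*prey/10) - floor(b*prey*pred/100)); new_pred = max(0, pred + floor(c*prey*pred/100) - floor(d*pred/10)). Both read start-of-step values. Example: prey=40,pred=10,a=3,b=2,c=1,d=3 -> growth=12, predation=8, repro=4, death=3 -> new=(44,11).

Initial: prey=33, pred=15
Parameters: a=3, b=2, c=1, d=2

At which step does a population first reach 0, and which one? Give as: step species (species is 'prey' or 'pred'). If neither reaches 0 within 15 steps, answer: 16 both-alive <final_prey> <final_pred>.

Answer: 16 both-alive 8 12

Derivation:
Step 1: prey: 33+9-9=33; pred: 15+4-3=16
Step 2: prey: 33+9-10=32; pred: 16+5-3=18
Step 3: prey: 32+9-11=30; pred: 18+5-3=20
Step 4: prey: 30+9-12=27; pred: 20+6-4=22
Step 5: prey: 27+8-11=24; pred: 22+5-4=23
Step 6: prey: 24+7-11=20; pred: 23+5-4=24
Step 7: prey: 20+6-9=17; pred: 24+4-4=24
Step 8: prey: 17+5-8=14; pred: 24+4-4=24
Step 9: prey: 14+4-6=12; pred: 24+3-4=23
Step 10: prey: 12+3-5=10; pred: 23+2-4=21
Step 11: prey: 10+3-4=9; pred: 21+2-4=19
Step 12: prey: 9+2-3=8; pred: 19+1-3=17
Step 13: prey: 8+2-2=8; pred: 17+1-3=15
Step 14: prey: 8+2-2=8; pred: 15+1-3=13
Step 15: prey: 8+2-2=8; pred: 13+1-2=12
No extinction within 15 steps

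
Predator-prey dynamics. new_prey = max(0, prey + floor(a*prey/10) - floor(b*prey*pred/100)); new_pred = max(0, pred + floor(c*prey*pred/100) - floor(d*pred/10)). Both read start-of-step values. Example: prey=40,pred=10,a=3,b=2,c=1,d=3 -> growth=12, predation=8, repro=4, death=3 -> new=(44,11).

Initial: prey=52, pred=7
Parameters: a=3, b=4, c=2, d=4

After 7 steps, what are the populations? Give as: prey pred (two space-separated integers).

Answer: 0 8

Derivation:
Step 1: prey: 52+15-14=53; pred: 7+7-2=12
Step 2: prey: 53+15-25=43; pred: 12+12-4=20
Step 3: prey: 43+12-34=21; pred: 20+17-8=29
Step 4: prey: 21+6-24=3; pred: 29+12-11=30
Step 5: prey: 3+0-3=0; pred: 30+1-12=19
Step 6: prey: 0+0-0=0; pred: 19+0-7=12
Step 7: prey: 0+0-0=0; pred: 12+0-4=8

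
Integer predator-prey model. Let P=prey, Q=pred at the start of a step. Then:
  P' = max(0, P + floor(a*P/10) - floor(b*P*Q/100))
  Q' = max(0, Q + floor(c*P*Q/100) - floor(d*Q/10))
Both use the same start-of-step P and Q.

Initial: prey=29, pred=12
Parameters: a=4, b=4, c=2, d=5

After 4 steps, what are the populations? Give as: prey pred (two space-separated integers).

Answer: 21 11

Derivation:
Step 1: prey: 29+11-13=27; pred: 12+6-6=12
Step 2: prey: 27+10-12=25; pred: 12+6-6=12
Step 3: prey: 25+10-12=23; pred: 12+6-6=12
Step 4: prey: 23+9-11=21; pred: 12+5-6=11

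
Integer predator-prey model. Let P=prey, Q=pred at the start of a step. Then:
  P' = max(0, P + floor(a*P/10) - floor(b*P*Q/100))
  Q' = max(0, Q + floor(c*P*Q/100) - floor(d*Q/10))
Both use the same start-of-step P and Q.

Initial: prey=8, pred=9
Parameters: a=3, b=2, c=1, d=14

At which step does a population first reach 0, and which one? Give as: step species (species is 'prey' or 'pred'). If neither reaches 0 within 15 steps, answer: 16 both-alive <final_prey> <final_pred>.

Answer: 1 pred

Derivation:
Step 1: prey: 8+2-1=9; pred: 9+0-12=0
First extinction: pred at step 1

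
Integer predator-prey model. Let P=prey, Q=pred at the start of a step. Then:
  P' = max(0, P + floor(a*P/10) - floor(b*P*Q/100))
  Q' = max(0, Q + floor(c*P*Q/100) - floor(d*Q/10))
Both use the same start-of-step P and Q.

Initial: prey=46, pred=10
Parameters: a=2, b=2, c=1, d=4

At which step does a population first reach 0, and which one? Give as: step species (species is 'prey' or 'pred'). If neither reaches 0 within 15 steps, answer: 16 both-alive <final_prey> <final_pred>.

Answer: 16 both-alive 46 10

Derivation:
Step 1: prey: 46+9-9=46; pred: 10+4-4=10
Steps 2-15: state stable at prey=46, pred=10 (no change)
No extinction within 15 steps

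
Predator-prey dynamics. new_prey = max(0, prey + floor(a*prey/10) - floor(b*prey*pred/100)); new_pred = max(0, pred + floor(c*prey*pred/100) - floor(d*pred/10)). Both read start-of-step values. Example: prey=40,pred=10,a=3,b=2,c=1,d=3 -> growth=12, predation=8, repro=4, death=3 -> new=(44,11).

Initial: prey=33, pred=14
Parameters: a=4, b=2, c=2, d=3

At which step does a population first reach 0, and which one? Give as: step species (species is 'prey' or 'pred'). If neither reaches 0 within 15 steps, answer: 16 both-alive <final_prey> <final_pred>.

Step 1: prey: 33+13-9=37; pred: 14+9-4=19
Step 2: prey: 37+14-14=37; pred: 19+14-5=28
Step 3: prey: 37+14-20=31; pred: 28+20-8=40
Step 4: prey: 31+12-24=19; pred: 40+24-12=52
Step 5: prey: 19+7-19=7; pred: 52+19-15=56
Step 6: prey: 7+2-7=2; pred: 56+7-16=47
Step 7: prey: 2+0-1=1; pred: 47+1-14=34
Step 8: prey: 1+0-0=1; pred: 34+0-10=24
Step 9: prey: 1+0-0=1; pred: 24+0-7=17
Step 10: prey: 1+0-0=1; pred: 17+0-5=12
Step 11: prey: 1+0-0=1; pred: 12+0-3=9
Step 12: prey: 1+0-0=1; pred: 9+0-2=7
Step 13: prey: 1+0-0=1; pred: 7+0-2=5
Step 14: prey: 1+0-0=1; pred: 5+0-1=4
Step 15: prey: 1+0-0=1; pred: 4+0-1=3
No extinction within 15 steps

Answer: 16 both-alive 1 3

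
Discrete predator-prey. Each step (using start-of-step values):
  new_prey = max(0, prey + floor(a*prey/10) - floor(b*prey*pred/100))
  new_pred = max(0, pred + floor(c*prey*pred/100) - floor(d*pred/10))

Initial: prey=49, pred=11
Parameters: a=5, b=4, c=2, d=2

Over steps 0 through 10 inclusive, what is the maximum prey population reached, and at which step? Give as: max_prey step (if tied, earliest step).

Step 1: prey: 49+24-21=52; pred: 11+10-2=19
Step 2: prey: 52+26-39=39; pred: 19+19-3=35
Step 3: prey: 39+19-54=4; pred: 35+27-7=55
Step 4: prey: 4+2-8=0; pred: 55+4-11=48
Step 5: prey: 0+0-0=0; pred: 48+0-9=39
Step 6: prey: 0+0-0=0; pred: 39+0-7=32
Step 7: prey: 0+0-0=0; pred: 32+0-6=26
Step 8: prey: 0+0-0=0; pred: 26+0-5=21
Step 9: prey: 0+0-0=0; pred: 21+0-4=17
Step 10: prey: 0+0-0=0; pred: 17+0-3=14
Max prey = 52 at step 1

Answer: 52 1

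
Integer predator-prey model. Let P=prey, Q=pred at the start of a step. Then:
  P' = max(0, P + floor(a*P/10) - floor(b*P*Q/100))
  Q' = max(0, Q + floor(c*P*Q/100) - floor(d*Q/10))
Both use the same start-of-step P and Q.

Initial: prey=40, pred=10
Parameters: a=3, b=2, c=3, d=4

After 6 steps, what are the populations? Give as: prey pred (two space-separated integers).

Step 1: prey: 40+12-8=44; pred: 10+12-4=18
Step 2: prey: 44+13-15=42; pred: 18+23-7=34
Step 3: prey: 42+12-28=26; pred: 34+42-13=63
Step 4: prey: 26+7-32=1; pred: 63+49-25=87
Step 5: prey: 1+0-1=0; pred: 87+2-34=55
Step 6: prey: 0+0-0=0; pred: 55+0-22=33

Answer: 0 33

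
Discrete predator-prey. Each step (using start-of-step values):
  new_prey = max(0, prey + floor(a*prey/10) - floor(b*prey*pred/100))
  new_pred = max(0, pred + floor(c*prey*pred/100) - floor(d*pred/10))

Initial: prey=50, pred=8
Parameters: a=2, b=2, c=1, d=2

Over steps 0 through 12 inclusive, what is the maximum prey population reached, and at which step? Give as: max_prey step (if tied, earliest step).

Step 1: prey: 50+10-8=52; pred: 8+4-1=11
Step 2: prey: 52+10-11=51; pred: 11+5-2=14
Step 3: prey: 51+10-14=47; pred: 14+7-2=19
Step 4: prey: 47+9-17=39; pred: 19+8-3=24
Step 5: prey: 39+7-18=28; pred: 24+9-4=29
Step 6: prey: 28+5-16=17; pred: 29+8-5=32
Step 7: prey: 17+3-10=10; pred: 32+5-6=31
Step 8: prey: 10+2-6=6; pred: 31+3-6=28
Step 9: prey: 6+1-3=4; pred: 28+1-5=24
Step 10: prey: 4+0-1=3; pred: 24+0-4=20
Step 11: prey: 3+0-1=2; pred: 20+0-4=16
Step 12: prey: 2+0-0=2; pred: 16+0-3=13
Max prey = 52 at step 1

Answer: 52 1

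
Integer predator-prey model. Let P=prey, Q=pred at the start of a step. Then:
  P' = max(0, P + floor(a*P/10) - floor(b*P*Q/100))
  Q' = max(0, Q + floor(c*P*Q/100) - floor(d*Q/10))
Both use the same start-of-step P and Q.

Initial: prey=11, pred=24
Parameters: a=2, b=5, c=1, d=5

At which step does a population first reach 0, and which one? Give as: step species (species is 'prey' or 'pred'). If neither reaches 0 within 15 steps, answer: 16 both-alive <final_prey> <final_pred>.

Step 1: prey: 11+2-13=0; pred: 24+2-12=14
First extinction: prey at step 1

Answer: 1 prey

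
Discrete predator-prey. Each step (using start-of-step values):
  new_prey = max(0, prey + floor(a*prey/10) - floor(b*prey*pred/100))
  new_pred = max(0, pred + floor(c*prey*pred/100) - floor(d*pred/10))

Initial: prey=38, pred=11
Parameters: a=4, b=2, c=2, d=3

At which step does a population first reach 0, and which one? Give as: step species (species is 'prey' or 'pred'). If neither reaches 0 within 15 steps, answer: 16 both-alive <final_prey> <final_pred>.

Step 1: prey: 38+15-8=45; pred: 11+8-3=16
Step 2: prey: 45+18-14=49; pred: 16+14-4=26
Step 3: prey: 49+19-25=43; pred: 26+25-7=44
Step 4: prey: 43+17-37=23; pred: 44+37-13=68
Step 5: prey: 23+9-31=1; pred: 68+31-20=79
Step 6: prey: 1+0-1=0; pred: 79+1-23=57
First extinction: prey at step 6

Answer: 6 prey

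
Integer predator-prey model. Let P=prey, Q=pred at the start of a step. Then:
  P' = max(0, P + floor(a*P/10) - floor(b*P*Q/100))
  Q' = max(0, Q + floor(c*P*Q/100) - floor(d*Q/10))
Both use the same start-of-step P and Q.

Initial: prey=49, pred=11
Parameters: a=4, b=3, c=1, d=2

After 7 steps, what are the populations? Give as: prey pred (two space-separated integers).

Step 1: prey: 49+19-16=52; pred: 11+5-2=14
Step 2: prey: 52+20-21=51; pred: 14+7-2=19
Step 3: prey: 51+20-29=42; pred: 19+9-3=25
Step 4: prey: 42+16-31=27; pred: 25+10-5=30
Step 5: prey: 27+10-24=13; pred: 30+8-6=32
Step 6: prey: 13+5-12=6; pred: 32+4-6=30
Step 7: prey: 6+2-5=3; pred: 30+1-6=25

Answer: 3 25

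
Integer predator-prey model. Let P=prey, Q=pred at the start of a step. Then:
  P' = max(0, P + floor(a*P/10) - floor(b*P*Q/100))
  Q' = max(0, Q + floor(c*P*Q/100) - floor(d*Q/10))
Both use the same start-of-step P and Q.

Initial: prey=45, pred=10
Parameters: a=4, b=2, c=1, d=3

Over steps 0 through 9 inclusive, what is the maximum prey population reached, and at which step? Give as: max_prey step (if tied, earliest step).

Step 1: prey: 45+18-9=54; pred: 10+4-3=11
Step 2: prey: 54+21-11=64; pred: 11+5-3=13
Step 3: prey: 64+25-16=73; pred: 13+8-3=18
Step 4: prey: 73+29-26=76; pred: 18+13-5=26
Step 5: prey: 76+30-39=67; pred: 26+19-7=38
Step 6: prey: 67+26-50=43; pred: 38+25-11=52
Step 7: prey: 43+17-44=16; pred: 52+22-15=59
Step 8: prey: 16+6-18=4; pred: 59+9-17=51
Step 9: prey: 4+1-4=1; pred: 51+2-15=38
Max prey = 76 at step 4

Answer: 76 4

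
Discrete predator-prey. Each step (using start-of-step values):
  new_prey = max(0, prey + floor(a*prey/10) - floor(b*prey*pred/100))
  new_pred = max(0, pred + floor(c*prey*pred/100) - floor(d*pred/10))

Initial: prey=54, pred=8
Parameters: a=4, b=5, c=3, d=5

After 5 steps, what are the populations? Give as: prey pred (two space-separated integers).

Step 1: prey: 54+21-21=54; pred: 8+12-4=16
Step 2: prey: 54+21-43=32; pred: 16+25-8=33
Step 3: prey: 32+12-52=0; pred: 33+31-16=48
Step 4: prey: 0+0-0=0; pred: 48+0-24=24
Step 5: prey: 0+0-0=0; pred: 24+0-12=12

Answer: 0 12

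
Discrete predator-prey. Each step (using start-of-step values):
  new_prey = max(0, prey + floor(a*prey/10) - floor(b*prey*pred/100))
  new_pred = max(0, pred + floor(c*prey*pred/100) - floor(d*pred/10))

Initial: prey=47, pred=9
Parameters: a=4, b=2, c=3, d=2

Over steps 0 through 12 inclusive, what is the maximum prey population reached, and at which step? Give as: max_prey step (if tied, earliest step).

Answer: 57 1

Derivation:
Step 1: prey: 47+18-8=57; pred: 9+12-1=20
Step 2: prey: 57+22-22=57; pred: 20+34-4=50
Step 3: prey: 57+22-57=22; pred: 50+85-10=125
Step 4: prey: 22+8-55=0; pred: 125+82-25=182
Step 5: prey: 0+0-0=0; pred: 182+0-36=146
Step 6: prey: 0+0-0=0; pred: 146+0-29=117
Step 7: prey: 0+0-0=0; pred: 117+0-23=94
Step 8: prey: 0+0-0=0; pred: 94+0-18=76
Step 9: prey: 0+0-0=0; pred: 76+0-15=61
Step 10: prey: 0+0-0=0; pred: 61+0-12=49
Step 11: prey: 0+0-0=0; pred: 49+0-9=40
Step 12: prey: 0+0-0=0; pred: 40+0-8=32
Max prey = 57 at step 1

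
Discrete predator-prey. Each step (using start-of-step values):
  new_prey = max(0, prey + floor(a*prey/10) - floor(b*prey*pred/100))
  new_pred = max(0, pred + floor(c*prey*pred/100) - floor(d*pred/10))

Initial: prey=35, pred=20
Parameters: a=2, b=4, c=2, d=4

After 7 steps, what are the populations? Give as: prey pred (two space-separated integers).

Step 1: prey: 35+7-28=14; pred: 20+14-8=26
Step 2: prey: 14+2-14=2; pred: 26+7-10=23
Step 3: prey: 2+0-1=1; pred: 23+0-9=14
Step 4: prey: 1+0-0=1; pred: 14+0-5=9
Step 5: prey: 1+0-0=1; pred: 9+0-3=6
Step 6: prey: 1+0-0=1; pred: 6+0-2=4
Step 7: prey: 1+0-0=1; pred: 4+0-1=3

Answer: 1 3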